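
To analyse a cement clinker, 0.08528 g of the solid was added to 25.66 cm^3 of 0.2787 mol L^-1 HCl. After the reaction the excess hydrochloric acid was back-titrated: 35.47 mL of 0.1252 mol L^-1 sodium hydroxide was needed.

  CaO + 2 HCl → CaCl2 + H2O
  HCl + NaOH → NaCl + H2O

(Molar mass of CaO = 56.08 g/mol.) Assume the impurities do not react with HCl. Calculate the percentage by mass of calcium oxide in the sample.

n(HCl) added = 0.02566 × 0.2787 = 7.151 × 10^-3 mol
n(NaOH) used in back-titration = 0.03547 × 0.1252 = 4.441 × 10^-3 mol
n(HCl) left over = 4.441 × 10^-3 mol (1:1 ratio)
n(HCl) consumed by analyte = 7.151 × 10^-3 − 4.441 × 10^-3 = 2.711 × 10^-3 mol
From the 1:2 ratio, n(CaO) = 1/2 × 2.711 × 10^-3 = 1.355 × 10^-3 mol
mass of CaO = 1.355 × 10^-3 × 56.08 = 0.07601 g
% CaO = 0.07601 / 0.08528 × 100 = 89.12 %

89.12 %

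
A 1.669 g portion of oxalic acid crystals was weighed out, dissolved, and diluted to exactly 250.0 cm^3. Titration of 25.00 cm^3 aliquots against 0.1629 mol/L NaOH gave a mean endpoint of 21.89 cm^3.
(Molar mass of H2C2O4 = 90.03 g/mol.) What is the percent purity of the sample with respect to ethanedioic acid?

96.18 %

H2C2O4 + 2 NaOH → Na2C2O4 + 2 H2O
n(NaOH) per titration = 0.02189 × 0.1629 = 3.566 × 10^-3 mol
From the 1:2 ratio, n(H2C2O4) in each aliquot = 1/2 × 3.566 × 10^-3 = 1.783 × 10^-3 mol
n(H2C2O4) in the whole flask = 1.783 × 10^-3 × 250.0/25.00 = 0.01783 mol
mass of H2C2O4 = 0.01783 × 90.03 = 1.605 g
% H2C2O4 = 1.605 / 1.669 × 100 = 96.18 %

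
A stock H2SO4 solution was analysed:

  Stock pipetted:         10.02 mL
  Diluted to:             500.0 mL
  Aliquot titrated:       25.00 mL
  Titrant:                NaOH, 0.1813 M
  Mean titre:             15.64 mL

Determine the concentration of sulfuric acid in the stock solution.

2.830 M

H2SO4 + 2 NaOH → Na2SO4 + 2 H2O
n(NaOH) = 0.01564 × 0.1813 = 2.836 × 10^-3 mol
From the 1:2 ratio, n(H2SO4) in the aliquot = 1/2 × 2.836 × 10^-3 = 1.418 × 10^-3 mol
[H2SO4]_dilute = 1.418 × 10^-3 / 0.02500 = 0.05671 mol/L
Dilution factor = 500.0 / 10.02 = 49.90
[H2SO4]_stock = 0.05671 × 49.90 = 2.830 mol/L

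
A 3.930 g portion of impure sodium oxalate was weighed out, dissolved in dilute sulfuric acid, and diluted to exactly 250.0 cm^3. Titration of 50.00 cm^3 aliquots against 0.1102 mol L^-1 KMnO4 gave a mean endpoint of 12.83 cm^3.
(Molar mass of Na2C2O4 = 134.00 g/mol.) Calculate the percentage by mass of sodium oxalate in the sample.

2 MnO4^- + 5 C2O4^2- + 16 H^+ → 2 Mn^2+ + 10 CO2 + 8 H2O
n(KMnO4) per titration = 0.01283 × 0.1102 = 1.414 × 10^-3 mol
From the 5:2 ratio, n(Na2C2O4) in each aliquot = 5/2 × 1.414 × 10^-3 = 3.535 × 10^-3 mol
n(Na2C2O4) in the whole flask = 3.535 × 10^-3 × 250.0/50.00 = 0.01767 mol
mass of Na2C2O4 = 0.01767 × 134.00 = 2.368 g
% Na2C2O4 = 2.368 / 3.930 × 100 = 60.26 %

60.26 %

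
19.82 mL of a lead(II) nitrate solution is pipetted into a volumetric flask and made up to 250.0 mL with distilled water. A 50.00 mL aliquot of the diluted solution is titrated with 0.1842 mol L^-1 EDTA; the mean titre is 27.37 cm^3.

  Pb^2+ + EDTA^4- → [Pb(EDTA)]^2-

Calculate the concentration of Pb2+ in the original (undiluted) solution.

1.272 mol/L

n(EDTA) = 0.02737 × 0.1842 = 5.042 × 10^-3 mol
n(Pb2+) in the aliquot = 5.042 × 10^-3 mol (1:1 ratio)
[Pb2+]_dilute = 5.042 × 10^-3 / 0.05000 = 0.1008 mol/L
Dilution factor = 250.0 / 19.82 = 12.61
[Pb2+]_stock = 0.1008 × 12.61 = 1.272 mol/L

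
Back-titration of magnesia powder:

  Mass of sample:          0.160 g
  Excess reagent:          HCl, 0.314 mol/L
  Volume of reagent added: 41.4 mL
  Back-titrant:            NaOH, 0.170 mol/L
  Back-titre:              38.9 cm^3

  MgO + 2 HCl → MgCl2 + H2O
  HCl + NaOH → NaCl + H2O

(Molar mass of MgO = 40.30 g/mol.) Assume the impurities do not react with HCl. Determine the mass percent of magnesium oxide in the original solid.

80.4 %

n(HCl) added = 0.0414 × 0.314 = 0.0130 mol
n(NaOH) used in back-titration = 0.0389 × 0.170 = 6.61 × 10^-3 mol
n(HCl) left over = 6.61 × 10^-3 mol (1:1 ratio)
n(HCl) consumed by analyte = 0.0130 − 6.61 × 10^-3 = 6.39 × 10^-3 mol
From the 1:2 ratio, n(MgO) = 1/2 × 6.39 × 10^-3 = 3.19 × 10^-3 mol
mass of MgO = 3.19 × 10^-3 × 40.30 = 0.129 g
% MgO = 0.129 / 0.160 × 100 = 80.4 %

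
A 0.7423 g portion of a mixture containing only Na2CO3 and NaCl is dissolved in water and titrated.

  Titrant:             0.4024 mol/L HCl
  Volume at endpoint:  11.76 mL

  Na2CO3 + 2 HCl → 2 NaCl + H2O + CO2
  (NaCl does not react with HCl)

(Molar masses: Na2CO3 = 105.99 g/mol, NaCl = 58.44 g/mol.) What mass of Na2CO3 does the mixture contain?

0.2508 g

n(HCl) = 0.01176 × 0.4024 = 4.732 × 10^-3 mol
Let x = n(Na2CO3), y = n(NaCl).
Titrant: 2x = 4.732 × 10^-3;  mass: 105.99x + 58.44y = 0.7423
Solving, x = 2.366 × 10^-3 mol, y = 8.411 × 10^-3 mol
mass of Na2CO3 = 2.366 × 10^-3 × 105.99 = 0.2508 g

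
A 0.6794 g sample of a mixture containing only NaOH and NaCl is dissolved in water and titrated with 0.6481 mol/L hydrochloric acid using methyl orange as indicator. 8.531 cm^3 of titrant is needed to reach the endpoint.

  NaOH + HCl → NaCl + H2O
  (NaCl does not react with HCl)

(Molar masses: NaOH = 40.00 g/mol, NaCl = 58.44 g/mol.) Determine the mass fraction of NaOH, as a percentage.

n(HCl) = 0.008531 × 0.6481 = 5.529 × 10^-3 mol
Let x = n(NaOH), y = n(NaCl).
Titrant: 1x = 5.529 × 10^-3;  mass: 40.00x + 58.44y = 0.6794
Solving, x = 5.529 × 10^-3 mol, y = 7.841 × 10^-3 mol
mass of NaOH = 5.529 × 10^-3 × 40.00 = 0.2212 g
% NaOH = 0.2212 / 0.6794 × 100 = 32.55 %

32.55 %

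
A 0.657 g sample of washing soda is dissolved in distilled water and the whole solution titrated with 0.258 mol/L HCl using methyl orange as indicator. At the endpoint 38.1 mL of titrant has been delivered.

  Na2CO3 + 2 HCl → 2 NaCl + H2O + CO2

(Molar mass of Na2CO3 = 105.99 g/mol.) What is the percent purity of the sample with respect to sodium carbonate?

79.3 %

n(HCl) = 0.0381 L × 0.258 mol/L = 9.83 × 10^-3 mol
From the 1:2 ratio, n(Na2CO3) = 1/2 × 9.83 × 10^-3 = 4.91 × 10^-3 mol
mass of Na2CO3 = 4.91 × 10^-3 × 105.99 g/mol = 0.521 g
% Na2CO3 = 0.521 / 0.657 × 100 = 79.3 %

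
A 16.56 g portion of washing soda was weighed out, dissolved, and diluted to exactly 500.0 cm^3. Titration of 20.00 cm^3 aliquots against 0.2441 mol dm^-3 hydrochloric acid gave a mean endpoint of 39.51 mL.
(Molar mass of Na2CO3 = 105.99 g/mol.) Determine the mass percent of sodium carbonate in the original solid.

77.16 %

Na2CO3 + 2 HCl → 2 NaCl + H2O + CO2
n(HCl) per titration = 0.03951 × 0.2441 = 9.644 × 10^-3 mol
From the 1:2 ratio, n(Na2CO3) in each aliquot = 1/2 × 9.644 × 10^-3 = 4.822 × 10^-3 mol
n(Na2CO3) in the whole flask = 4.822 × 10^-3 × 500.0/20.00 = 0.1206 mol
mass of Na2CO3 = 0.1206 × 105.99 = 12.78 g
% Na2CO3 = 12.78 / 16.56 × 100 = 77.16 %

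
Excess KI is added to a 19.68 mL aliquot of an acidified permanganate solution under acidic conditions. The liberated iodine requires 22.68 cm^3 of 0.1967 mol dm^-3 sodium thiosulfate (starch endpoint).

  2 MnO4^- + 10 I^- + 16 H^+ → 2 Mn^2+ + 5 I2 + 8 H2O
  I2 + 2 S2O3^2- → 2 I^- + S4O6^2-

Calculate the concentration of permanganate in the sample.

0.04534 mol/L

n(S2O3^2-) = 0.02268 × 0.1967 = 4.461 × 10^-3 mol
n(I2) = n(S2O3^2-)/2 = 2.231 × 10^-3 mol
From the 2:5 ratio, n(MnO4^-) in the aliquot = 2/5 × 2.231 × 10^-3 = 8.922 × 10^-4 mol
[MnO4^-] = 8.922 × 10^-4 / 0.01968 = 0.04534 mol/L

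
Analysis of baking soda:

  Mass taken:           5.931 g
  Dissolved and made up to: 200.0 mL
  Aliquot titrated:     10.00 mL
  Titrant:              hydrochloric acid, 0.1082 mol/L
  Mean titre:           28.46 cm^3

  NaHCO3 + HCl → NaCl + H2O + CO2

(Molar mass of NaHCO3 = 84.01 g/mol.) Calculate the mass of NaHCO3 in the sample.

5.174 g

n(HCl) per titration = 0.02846 × 0.1082 = 3.079 × 10^-3 mol
n(NaHCO3) in each aliquot = 3.079 × 10^-3 mol (1:1 ratio)
n(NaHCO3) in the whole flask = 3.079 × 10^-3 × 200.0/10.00 = 0.06159 mol
mass of NaHCO3 = 0.06159 × 84.01 = 5.174 g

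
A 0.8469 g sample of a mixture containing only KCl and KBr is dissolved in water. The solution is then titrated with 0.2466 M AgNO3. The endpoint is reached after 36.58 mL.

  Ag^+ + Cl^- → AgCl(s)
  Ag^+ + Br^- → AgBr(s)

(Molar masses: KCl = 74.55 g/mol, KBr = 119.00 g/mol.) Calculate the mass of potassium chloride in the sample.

n(AgNO3) = 0.03658 × 0.2466 = 9.021 × 10^-3 mol
Let x = n(KCl), y = n(KBr).
Titrant: 1x + 1y = 9.021 × 10^-3;  mass: 74.55x + 119.00y = 0.8469
Solving, x = 5.097 × 10^-3 mol, y = 3.924 × 10^-3 mol
mass of KCl = 5.097 × 10^-3 × 74.55 = 0.3800 g

0.3800 g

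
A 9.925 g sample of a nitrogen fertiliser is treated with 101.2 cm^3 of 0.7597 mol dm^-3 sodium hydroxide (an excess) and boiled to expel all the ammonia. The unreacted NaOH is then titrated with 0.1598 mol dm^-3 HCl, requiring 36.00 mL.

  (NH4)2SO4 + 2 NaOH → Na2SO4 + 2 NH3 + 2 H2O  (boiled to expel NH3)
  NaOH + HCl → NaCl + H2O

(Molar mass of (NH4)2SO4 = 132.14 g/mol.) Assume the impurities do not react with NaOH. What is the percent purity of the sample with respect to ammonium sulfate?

n(NaOH) added = 0.1012 × 0.7597 = 0.07688 mol
n(HCl) used in back-titration = 0.03600 × 0.1598 = 5.753 × 10^-3 mol
n(NaOH) left over = 5.753 × 10^-3 mol (1:1 ratio)
n(NaOH) consumed by analyte = 0.07688 − 5.753 × 10^-3 = 0.07113 mol
From the 1:2 ratio, n((NH4)2SO4) = 1/2 × 0.07113 = 0.03556 mol
mass of (NH4)2SO4 = 0.03556 × 132.14 = 4.699 g
% (NH4)2SO4 = 4.699 / 9.925 × 100 = 47.35 %

47.35 %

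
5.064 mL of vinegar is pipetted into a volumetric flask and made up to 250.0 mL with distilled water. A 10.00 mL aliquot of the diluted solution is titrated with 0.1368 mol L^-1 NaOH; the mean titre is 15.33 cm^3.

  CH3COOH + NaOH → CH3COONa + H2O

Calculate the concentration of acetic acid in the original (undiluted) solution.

n(NaOH) = 0.01533 × 0.1368 = 2.097 × 10^-3 mol
n(CH3COOH) in the aliquot = 2.097 × 10^-3 mol (1:1 ratio)
[CH3COOH]_dilute = 2.097 × 10^-3 / 0.01000 = 0.2097 mol/L
Dilution factor = 250.0 / 5.064 = 49.37
[CH3COOH]_stock = 0.2097 × 49.37 = 10.35 mol/L

10.35 mol/L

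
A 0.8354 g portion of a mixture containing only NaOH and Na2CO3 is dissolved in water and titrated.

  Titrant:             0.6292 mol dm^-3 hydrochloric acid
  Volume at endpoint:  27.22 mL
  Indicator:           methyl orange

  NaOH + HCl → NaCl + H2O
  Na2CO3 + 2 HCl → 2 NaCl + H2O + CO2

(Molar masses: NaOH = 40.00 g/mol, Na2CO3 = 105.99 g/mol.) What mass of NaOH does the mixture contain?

0.2224 g

n(HCl) = 0.02722 × 0.6292 = 0.01713 mol
Let x = n(NaOH), y = n(Na2CO3).
Titrant: 1x + 2y = 0.01713;  mass: 40.00x + 105.99y = 0.8354
Solving, x = 5.559 × 10^-3 mol, y = 5.784 × 10^-3 mol
mass of NaOH = 5.559 × 10^-3 × 40.00 = 0.2224 g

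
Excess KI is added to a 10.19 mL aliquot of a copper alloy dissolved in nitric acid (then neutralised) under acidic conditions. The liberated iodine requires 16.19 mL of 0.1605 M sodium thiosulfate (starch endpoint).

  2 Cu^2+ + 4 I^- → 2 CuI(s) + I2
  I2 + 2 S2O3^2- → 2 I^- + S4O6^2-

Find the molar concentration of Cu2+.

n(S2O3^2-) = 0.01619 × 0.1605 = 2.598 × 10^-3 mol
n(I2) = n(S2O3^2-)/2 = 1.299 × 10^-3 mol
From the 2:1 ratio, n(Cu2+) in the aliquot = 2/1 × 1.299 × 10^-3 = 2.598 × 10^-3 mol
[Cu2+] = 2.598 × 10^-3 / 0.01019 = 0.2550 mol/L

0.2550 M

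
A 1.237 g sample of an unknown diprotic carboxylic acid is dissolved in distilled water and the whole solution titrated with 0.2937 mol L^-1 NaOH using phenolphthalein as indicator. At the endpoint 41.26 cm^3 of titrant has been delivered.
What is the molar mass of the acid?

204.2 g/mol

n(NaOH) = 0.04126 L × 0.2937 mol/L = 0.01212 mol
From the 1:2 ratio, n(H2A) = 1/2 × 0.01212 = 6.059 × 10^-3 mol
M = m / n = 1.237 g / 6.059 × 10^-3 mol = 204.2 g/mol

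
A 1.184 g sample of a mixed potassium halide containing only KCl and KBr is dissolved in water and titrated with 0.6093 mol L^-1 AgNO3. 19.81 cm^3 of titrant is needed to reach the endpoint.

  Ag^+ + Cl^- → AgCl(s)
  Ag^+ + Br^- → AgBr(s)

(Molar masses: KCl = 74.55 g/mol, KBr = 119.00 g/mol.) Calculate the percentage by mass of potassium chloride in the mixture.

35.75 %

n(AgNO3) = 0.01981 × 0.6093 = 0.01207 mol
Let x = n(KCl), y = n(KBr).
Titrant: 1x + 1y = 0.01207;  mass: 74.55x + 119.00y = 1.184
Solving, x = 5.677 × 10^-3 mol, y = 6.393 × 10^-3 mol
mass of KCl = 5.677 × 10^-3 × 74.55 = 0.4232 g
% KCl = 0.4232 / 1.184 × 100 = 35.75 %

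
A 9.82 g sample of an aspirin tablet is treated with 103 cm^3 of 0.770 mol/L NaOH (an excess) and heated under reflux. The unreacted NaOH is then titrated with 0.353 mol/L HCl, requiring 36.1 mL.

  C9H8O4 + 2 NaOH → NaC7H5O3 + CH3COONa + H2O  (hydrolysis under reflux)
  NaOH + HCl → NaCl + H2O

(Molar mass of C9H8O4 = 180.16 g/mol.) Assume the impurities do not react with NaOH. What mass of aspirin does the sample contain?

6.00 g

n(NaOH) added = 0.103 × 0.770 = 0.0793 mol
n(HCl) used in back-titration = 0.0361 × 0.353 = 0.0127 mol
n(NaOH) left over = 0.0127 mol (1:1 ratio)
n(NaOH) consumed by analyte = 0.0793 − 0.0127 = 0.0666 mol
From the 1:2 ratio, n(C9H8O4) = 1/2 × 0.0666 = 0.0333 mol
mass of C9H8O4 = 0.0333 × 180.16 = 6.00 g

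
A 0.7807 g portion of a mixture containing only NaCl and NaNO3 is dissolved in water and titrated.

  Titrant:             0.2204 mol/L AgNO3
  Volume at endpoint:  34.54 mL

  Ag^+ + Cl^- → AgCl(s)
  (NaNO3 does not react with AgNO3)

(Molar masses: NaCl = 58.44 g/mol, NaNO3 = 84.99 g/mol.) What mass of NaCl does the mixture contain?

0.4449 g

n(AgNO3) = 0.03454 × 0.2204 = 7.613 × 10^-3 mol
Let x = n(NaCl), y = n(NaNO3).
Titrant: 1x = 7.613 × 10^-3;  mass: 58.44x + 84.99y = 0.7807
Solving, x = 7.613 × 10^-3 mol, y = 3.951 × 10^-3 mol
mass of NaCl = 7.613 × 10^-3 × 58.44 = 0.4449 g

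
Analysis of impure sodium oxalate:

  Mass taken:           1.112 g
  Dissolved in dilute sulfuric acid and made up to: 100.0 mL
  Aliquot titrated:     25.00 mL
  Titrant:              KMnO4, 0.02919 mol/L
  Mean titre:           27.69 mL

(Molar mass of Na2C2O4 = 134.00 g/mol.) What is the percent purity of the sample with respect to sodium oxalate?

2 MnO4^- + 5 C2O4^2- + 16 H^+ → 2 Mn^2+ + 10 CO2 + 8 H2O
n(KMnO4) per titration = 0.02769 × 0.02919 = 8.083 × 10^-4 mol
From the 5:2 ratio, n(Na2C2O4) in each aliquot = 5/2 × 8.083 × 10^-4 = 2.021 × 10^-3 mol
n(Na2C2O4) in the whole flask = 2.021 × 10^-3 × 100.0/25.00 = 8.083 × 10^-3 mol
mass of Na2C2O4 = 8.083 × 10^-3 × 134.00 = 1.083 g
% Na2C2O4 = 1.083 / 1.112 × 100 = 97.40 %

97.40 %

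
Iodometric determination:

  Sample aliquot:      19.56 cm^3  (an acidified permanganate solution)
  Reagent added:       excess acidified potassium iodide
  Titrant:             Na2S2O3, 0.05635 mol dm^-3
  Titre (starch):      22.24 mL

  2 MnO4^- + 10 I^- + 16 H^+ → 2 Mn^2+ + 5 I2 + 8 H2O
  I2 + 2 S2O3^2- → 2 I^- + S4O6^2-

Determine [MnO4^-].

0.01281 mol/L

n(S2O3^2-) = 0.02224 × 0.05635 = 1.253 × 10^-3 mol
n(I2) = n(S2O3^2-)/2 = 6.266 × 10^-4 mol
From the 2:5 ratio, n(MnO4^-) in the aliquot = 2/5 × 6.266 × 10^-4 = 2.506 × 10^-4 mol
[MnO4^-] = 2.506 × 10^-4 / 0.01956 = 0.01281 mol/L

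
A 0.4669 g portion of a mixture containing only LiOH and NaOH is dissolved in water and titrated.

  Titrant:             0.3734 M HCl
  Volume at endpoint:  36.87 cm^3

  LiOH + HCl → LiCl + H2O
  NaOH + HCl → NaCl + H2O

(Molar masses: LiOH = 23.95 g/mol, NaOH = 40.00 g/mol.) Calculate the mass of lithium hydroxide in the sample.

n(HCl) = 0.03687 × 0.3734 = 0.01377 mol
Let x = n(LiOH), y = n(NaOH).
Titrant: 1x + 1y = 0.01377;  mass: 23.95x + 40.00y = 0.4669
Solving, x = 5.221 × 10^-3 mol, y = 8.547 × 10^-3 mol
mass of LiOH = 5.221 × 10^-3 × 23.95 = 0.1250 g

0.1250 g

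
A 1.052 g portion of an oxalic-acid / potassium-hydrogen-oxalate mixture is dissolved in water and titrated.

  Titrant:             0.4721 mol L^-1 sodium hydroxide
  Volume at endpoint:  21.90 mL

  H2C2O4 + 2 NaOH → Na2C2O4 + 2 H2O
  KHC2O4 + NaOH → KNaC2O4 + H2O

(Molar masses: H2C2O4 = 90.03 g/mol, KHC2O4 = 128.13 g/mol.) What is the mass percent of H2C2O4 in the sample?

14.04 %

n(NaOH) = 0.02190 × 0.4721 = 0.01034 mol
Let x = n(H2C2O4), y = n(KHC2O4).
Titrant: 2x + 1y = 0.01034;  mass: 90.03x + 128.13y = 1.052
Solving, x = 1.641 × 10^-3 mol, y = 7.058 × 10^-3 mol
mass of H2C2O4 = 1.641 × 10^-3 × 90.03 = 0.1477 g
% H2C2O4 = 0.1477 / 1.052 × 100 = 14.04 %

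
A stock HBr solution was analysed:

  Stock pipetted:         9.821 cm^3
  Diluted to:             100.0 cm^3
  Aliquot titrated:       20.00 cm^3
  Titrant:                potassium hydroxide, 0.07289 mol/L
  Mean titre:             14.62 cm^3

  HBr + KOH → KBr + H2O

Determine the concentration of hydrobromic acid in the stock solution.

0.5425 mol/L

n(KOH) = 0.01462 × 0.07289 = 1.066 × 10^-3 mol
n(HBr) in the aliquot = 1.066 × 10^-3 mol (1:1 ratio)
[HBr]_dilute = 1.066 × 10^-3 / 0.02000 = 0.05328 mol/L
Dilution factor = 100.0 / 9.821 = 10.18
[HBr]_stock = 0.05328 × 10.18 = 0.5425 mol/L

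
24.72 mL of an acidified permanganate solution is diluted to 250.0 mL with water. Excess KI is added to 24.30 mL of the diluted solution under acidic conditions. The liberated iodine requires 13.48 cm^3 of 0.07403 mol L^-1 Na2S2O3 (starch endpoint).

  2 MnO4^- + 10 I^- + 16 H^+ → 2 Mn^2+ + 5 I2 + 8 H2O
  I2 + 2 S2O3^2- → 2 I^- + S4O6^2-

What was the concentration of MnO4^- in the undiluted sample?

n(S2O3^2-) = 0.01348 × 0.07403 = 9.979 × 10^-4 mol
n(I2) = n(S2O3^2-)/2 = 4.990 × 10^-4 mol
From the 2:5 ratio, n(MnO4^-) in the aliquot = 2/5 × 4.990 × 10^-4 = 1.996 × 10^-4 mol
[MnO4^-]_dilute = 1.996 × 10^-4 / 0.02430 = 0.008213 mol/L
[MnO4^-]_original = 0.008213 × 250.0/24.72 = 0.08306 mol/L

0.08306 mol/L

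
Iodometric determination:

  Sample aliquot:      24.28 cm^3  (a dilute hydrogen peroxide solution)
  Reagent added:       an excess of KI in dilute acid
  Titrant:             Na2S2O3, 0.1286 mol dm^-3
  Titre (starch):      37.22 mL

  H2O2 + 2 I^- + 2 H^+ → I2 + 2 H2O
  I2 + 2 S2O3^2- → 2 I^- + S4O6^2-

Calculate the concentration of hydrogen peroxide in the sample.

n(S2O3^2-) = 0.03722 × 0.1286 = 4.786 × 10^-3 mol
n(I2) = n(S2O3^2-)/2 = 2.393 × 10^-3 mol
n(H2O2) in the aliquot = 2.393 × 10^-3 mol (1:1 ratio)
[H2O2] = 2.393 × 10^-3 / 0.02428 = 0.09857 mol/L

0.09857 mol/L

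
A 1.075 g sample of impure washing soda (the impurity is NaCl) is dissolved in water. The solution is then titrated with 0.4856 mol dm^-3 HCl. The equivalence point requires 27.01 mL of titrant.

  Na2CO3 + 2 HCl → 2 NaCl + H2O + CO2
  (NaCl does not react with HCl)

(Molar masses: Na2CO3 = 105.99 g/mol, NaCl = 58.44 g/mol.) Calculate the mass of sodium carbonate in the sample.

0.6951 g

n(HCl) = 0.02701 × 0.4856 = 0.01312 mol
Let x = n(Na2CO3), y = n(NaCl).
Titrant: 2x = 0.01312;  mass: 105.99x + 58.44y = 1.075
Solving, x = 6.558 × 10^-3 mol, y = 6.501 × 10^-3 mol
mass of Na2CO3 = 6.558 × 10^-3 × 105.99 = 0.6951 g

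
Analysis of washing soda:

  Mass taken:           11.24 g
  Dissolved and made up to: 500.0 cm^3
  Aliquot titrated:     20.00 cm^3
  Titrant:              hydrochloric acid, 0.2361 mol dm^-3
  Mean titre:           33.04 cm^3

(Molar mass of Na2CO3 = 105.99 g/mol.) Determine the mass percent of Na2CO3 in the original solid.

91.95 %

Na2CO3 + 2 HCl → 2 NaCl + H2O + CO2
n(HCl) per titration = 0.03304 × 0.2361 = 7.801 × 10^-3 mol
From the 1:2 ratio, n(Na2CO3) in each aliquot = 1/2 × 7.801 × 10^-3 = 3.900 × 10^-3 mol
n(Na2CO3) in the whole flask = 3.900 × 10^-3 × 500.0/20.00 = 0.09751 mol
mass of Na2CO3 = 0.09751 × 105.99 = 10.34 g
% Na2CO3 = 10.34 / 11.24 × 100 = 91.95 %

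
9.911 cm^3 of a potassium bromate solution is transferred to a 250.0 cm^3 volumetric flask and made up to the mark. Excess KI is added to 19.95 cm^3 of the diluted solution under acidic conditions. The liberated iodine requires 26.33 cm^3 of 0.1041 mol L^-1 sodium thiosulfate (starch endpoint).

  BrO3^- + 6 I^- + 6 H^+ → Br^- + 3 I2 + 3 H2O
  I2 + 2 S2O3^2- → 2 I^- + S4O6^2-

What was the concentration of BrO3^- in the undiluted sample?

n(S2O3^2-) = 0.02633 × 0.1041 = 2.741 × 10^-3 mol
n(I2) = n(S2O3^2-)/2 = 1.370 × 10^-3 mol
From the 1:3 ratio, n(BrO3^-) in the aliquot = 1/3 × 1.370 × 10^-3 = 4.568 × 10^-4 mol
[BrO3^-]_dilute = 4.568 × 10^-4 / 0.01995 = 0.02290 mol/L
[BrO3^-]_original = 0.02290 × 250.0/9.911 = 0.5776 mol/L

0.5776 mol/L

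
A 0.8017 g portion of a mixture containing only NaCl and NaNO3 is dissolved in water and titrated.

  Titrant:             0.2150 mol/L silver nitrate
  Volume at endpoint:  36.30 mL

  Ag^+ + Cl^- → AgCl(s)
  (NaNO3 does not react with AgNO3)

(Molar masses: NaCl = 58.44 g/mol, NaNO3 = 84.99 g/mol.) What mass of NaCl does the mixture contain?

0.4561 g

n(AgNO3) = 0.03630 × 0.2150 = 7.804 × 10^-3 mol
Let x = n(NaCl), y = n(NaNO3).
Titrant: 1x = 7.804 × 10^-3;  mass: 58.44x + 84.99y = 0.8017
Solving, x = 7.804 × 10^-3 mol, y = 4.066 × 10^-3 mol
mass of NaCl = 7.804 × 10^-3 × 58.44 = 0.4561 g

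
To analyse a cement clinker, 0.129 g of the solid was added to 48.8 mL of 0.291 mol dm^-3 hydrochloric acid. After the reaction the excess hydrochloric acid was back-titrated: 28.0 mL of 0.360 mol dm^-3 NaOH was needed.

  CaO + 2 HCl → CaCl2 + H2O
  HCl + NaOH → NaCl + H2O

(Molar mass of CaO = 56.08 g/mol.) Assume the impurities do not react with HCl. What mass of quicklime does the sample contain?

0.116 g

n(HCl) added = 0.0488 × 0.291 = 0.0142 mol
n(NaOH) used in back-titration = 0.0280 × 0.360 = 0.0101 mol
n(HCl) left over = 0.0101 mol (1:1 ratio)
n(HCl) consumed by analyte = 0.0142 − 0.0101 = 4.12 × 10^-3 mol
From the 1:2 ratio, n(CaO) = 1/2 × 4.12 × 10^-3 = 2.06 × 10^-3 mol
mass of CaO = 2.06 × 10^-3 × 56.08 = 0.116 g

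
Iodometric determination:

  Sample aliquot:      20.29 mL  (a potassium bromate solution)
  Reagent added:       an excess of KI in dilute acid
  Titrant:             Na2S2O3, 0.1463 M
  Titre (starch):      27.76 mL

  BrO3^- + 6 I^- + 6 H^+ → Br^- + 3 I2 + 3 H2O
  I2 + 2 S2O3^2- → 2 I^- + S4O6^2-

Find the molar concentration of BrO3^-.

n(S2O3^2-) = 0.02776 × 0.1463 = 4.061 × 10^-3 mol
n(I2) = n(S2O3^2-)/2 = 2.031 × 10^-3 mol
From the 1:3 ratio, n(BrO3^-) in the aliquot = 1/3 × 2.031 × 10^-3 = 6.769 × 10^-4 mol
[BrO3^-] = 6.769 × 10^-4 / 0.02029 = 0.03336 mol/L

0.03336 M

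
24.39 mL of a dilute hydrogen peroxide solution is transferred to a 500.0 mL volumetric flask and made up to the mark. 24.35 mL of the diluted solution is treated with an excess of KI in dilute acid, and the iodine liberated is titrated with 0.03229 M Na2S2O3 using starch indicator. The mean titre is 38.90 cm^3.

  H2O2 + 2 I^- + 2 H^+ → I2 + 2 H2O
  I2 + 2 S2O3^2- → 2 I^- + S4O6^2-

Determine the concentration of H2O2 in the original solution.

0.5287 M

n(S2O3^2-) = 0.03890 × 0.03229 = 1.256 × 10^-3 mol
n(I2) = n(S2O3^2-)/2 = 6.280 × 10^-4 mol
n(H2O2) in the aliquot = 6.280 × 10^-4 mol (1:1 ratio)
[H2O2]_dilute = 6.280 × 10^-4 / 0.02435 = 0.02579 mol/L
[H2O2]_original = 0.02579 × 500.0/24.39 = 0.5287 mol/L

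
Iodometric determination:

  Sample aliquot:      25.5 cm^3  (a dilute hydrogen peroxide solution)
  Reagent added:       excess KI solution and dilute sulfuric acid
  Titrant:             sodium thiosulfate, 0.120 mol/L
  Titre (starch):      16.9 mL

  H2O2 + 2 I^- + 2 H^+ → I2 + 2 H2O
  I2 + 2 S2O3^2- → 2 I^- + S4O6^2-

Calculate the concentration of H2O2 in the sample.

n(S2O3^2-) = 0.0169 × 0.120 = 2.03 × 10^-3 mol
n(I2) = n(S2O3^2-)/2 = 1.01 × 10^-3 mol
n(H2O2) in the aliquot = 1.01 × 10^-3 mol (1:1 ratio)
[H2O2] = 1.01 × 10^-3 / 0.0255 = 0.0398 mol/L

0.0398 mol/L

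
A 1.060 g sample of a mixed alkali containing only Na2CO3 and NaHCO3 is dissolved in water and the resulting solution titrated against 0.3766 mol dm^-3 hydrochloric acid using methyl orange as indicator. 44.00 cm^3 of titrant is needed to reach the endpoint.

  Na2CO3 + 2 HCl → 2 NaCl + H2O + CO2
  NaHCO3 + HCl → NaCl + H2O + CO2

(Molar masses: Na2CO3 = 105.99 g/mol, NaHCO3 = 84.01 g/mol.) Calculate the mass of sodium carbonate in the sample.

0.5674 g

n(HCl) = 0.04400 × 0.3766 = 0.01657 mol
Let x = n(Na2CO3), y = n(NaHCO3).
Titrant: 2x + 1y = 0.01657;  mass: 105.99x + 84.01y = 1.060
Solving, x = 5.354 × 10^-3 mol, y = 5.863 × 10^-3 mol
mass of Na2CO3 = 5.354 × 10^-3 × 105.99 = 0.5674 g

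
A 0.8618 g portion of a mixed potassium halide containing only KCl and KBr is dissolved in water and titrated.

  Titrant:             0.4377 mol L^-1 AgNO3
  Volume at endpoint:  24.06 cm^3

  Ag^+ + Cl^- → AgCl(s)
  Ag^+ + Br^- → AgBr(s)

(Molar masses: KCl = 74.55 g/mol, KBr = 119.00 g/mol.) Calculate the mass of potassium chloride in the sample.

0.6564 g

n(AgNO3) = 0.02406 × 0.4377 = 0.01053 mol
Let x = n(KCl), y = n(KBr).
Titrant: 1x + 1y = 0.01053;  mass: 74.55x + 119.00y = 0.8618
Solving, x = 8.805 × 10^-3 mol, y = 1.726 × 10^-3 mol
mass of KCl = 8.805 × 10^-3 × 74.55 = 0.6564 g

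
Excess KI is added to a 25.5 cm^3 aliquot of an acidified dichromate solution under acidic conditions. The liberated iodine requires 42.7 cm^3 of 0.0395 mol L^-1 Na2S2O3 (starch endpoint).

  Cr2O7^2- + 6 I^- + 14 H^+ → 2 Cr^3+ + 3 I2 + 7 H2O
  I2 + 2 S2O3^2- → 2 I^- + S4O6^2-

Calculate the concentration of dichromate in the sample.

n(S2O3^2-) = 0.0427 × 0.0395 = 1.69 × 10^-3 mol
n(I2) = n(S2O3^2-)/2 = 8.43 × 10^-4 mol
From the 1:3 ratio, n(Cr2O7^2-) in the aliquot = 1/3 × 8.43 × 10^-4 = 2.81 × 10^-4 mol
[Cr2O7^2-] = 2.81 × 10^-4 / 0.0255 = 0.0110 mol/L

0.0110 mol/L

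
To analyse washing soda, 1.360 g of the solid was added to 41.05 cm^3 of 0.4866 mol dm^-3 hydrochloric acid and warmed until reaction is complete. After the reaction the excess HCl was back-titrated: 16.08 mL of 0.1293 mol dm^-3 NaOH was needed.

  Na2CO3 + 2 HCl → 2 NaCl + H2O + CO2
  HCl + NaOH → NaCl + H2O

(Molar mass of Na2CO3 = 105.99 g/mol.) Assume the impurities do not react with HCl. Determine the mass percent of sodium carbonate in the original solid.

n(HCl) added = 0.04105 × 0.4866 = 0.01997 mol
n(NaOH) used in back-titration = 0.01608 × 0.1293 = 2.079 × 10^-3 mol
n(HCl) left over = 2.079 × 10^-3 mol (1:1 ratio)
n(HCl) consumed by analyte = 0.01997 − 2.079 × 10^-3 = 0.01790 mol
From the 1:2 ratio, n(Na2CO3) = 1/2 × 0.01790 = 8.948 × 10^-3 mol
mass of Na2CO3 = 8.948 × 10^-3 × 105.99 = 0.9484 g
% Na2CO3 = 0.9484 / 1.360 × 100 = 69.73 %

69.73 %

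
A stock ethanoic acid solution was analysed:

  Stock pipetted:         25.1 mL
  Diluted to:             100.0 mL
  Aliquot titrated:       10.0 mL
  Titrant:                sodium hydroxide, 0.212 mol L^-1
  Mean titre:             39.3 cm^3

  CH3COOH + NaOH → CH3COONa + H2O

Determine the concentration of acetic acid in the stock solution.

n(NaOH) = 0.0393 × 0.212 = 8.33 × 10^-3 mol
n(CH3COOH) in the aliquot = 8.33 × 10^-3 mol (1:1 ratio)
[CH3COOH]_dilute = 8.33 × 10^-3 / 0.0100 = 0.833 mol/L
Dilution factor = 100.0 / 25.1 = 3.984
[CH3COOH]_stock = 0.833 × 3.984 = 3.32 mol/L

3.32 mol/L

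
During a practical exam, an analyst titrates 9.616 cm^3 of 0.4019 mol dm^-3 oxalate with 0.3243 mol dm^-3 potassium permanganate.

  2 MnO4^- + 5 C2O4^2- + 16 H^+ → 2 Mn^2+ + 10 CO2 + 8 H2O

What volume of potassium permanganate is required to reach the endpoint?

n(C2O4^2-) = 0.009616 L × 0.4019 mol/L = 3.865 × 10^-3 mol
From the 2:5 stoichiometry, n(KMnO4) = 2/5 × 3.865 × 10^-3 = 1.546 × 10^-3 mol
V(KMnO4) = 1.546 × 10^-3 mol / 0.3243 mol/L = 0.004767 L = 4.767 mL

4.767 mL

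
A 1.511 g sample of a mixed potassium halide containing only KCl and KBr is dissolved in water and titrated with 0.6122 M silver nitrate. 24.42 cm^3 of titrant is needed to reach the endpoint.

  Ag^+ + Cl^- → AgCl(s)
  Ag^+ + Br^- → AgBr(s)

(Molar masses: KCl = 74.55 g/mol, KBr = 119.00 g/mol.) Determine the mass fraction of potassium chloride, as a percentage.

n(AgNO3) = 0.02442 × 0.6122 = 0.01495 mol
Let x = n(KCl), y = n(KBr).
Titrant: 1x + 1y = 0.01495;  mass: 74.55x + 119.00y = 1.511
Solving, x = 6.030 × 10^-3 mol, y = 8.920 × 10^-3 mol
mass of KCl = 6.030 × 10^-3 × 74.55 = 0.4495 g
% KCl = 0.4495 / 1.511 × 100 = 29.75 %

29.75 %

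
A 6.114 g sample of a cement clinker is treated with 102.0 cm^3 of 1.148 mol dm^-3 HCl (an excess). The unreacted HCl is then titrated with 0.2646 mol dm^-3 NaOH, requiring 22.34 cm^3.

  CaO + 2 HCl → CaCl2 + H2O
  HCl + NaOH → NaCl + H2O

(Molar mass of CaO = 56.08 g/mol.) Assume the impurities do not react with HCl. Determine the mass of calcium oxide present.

n(HCl) added = 0.1020 × 1.148 = 0.1171 mol
n(NaOH) used in back-titration = 0.02234 × 0.2646 = 5.911 × 10^-3 mol
n(HCl) left over = 5.911 × 10^-3 mol (1:1 ratio)
n(HCl) consumed by analyte = 0.1171 − 5.911 × 10^-3 = 0.1112 mol
From the 1:2 ratio, n(CaO) = 1/2 × 0.1112 = 0.05559 mol
mass of CaO = 0.05559 × 56.08 = 3.118 g

3.118 g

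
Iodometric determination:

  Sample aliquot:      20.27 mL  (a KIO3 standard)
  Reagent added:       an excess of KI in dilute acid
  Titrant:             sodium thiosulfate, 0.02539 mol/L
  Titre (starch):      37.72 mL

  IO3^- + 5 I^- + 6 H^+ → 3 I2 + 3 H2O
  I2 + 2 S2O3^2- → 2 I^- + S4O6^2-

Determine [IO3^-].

0.007875 mol/L

n(S2O3^2-) = 0.03772 × 0.02539 = 9.577 × 10^-4 mol
n(I2) = n(S2O3^2-)/2 = 4.789 × 10^-4 mol
From the 1:3 ratio, n(IO3^-) in the aliquot = 1/3 × 4.789 × 10^-4 = 1.596 × 10^-4 mol
[IO3^-] = 1.596 × 10^-4 / 0.02027 = 0.007875 mol/L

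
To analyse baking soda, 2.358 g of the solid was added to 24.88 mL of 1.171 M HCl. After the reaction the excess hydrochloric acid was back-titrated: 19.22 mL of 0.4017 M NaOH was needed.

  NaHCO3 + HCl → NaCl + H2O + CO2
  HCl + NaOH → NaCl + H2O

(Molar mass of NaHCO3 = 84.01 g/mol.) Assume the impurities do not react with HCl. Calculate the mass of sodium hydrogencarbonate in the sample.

n(HCl) added = 0.02488 × 1.171 = 0.02913 mol
n(NaOH) used in back-titration = 0.01922 × 0.4017 = 7.721 × 10^-3 mol
n(HCl) left over = 7.721 × 10^-3 mol (1:1 ratio)
n(HCl) consumed by analyte = 0.02913 − 7.721 × 10^-3 = 0.02141 mol
n(NaHCO3) = 0.02141 mol (1:1 ratio)
mass of NaHCO3 = 0.02141 × 84.01 = 1.799 g

1.799 g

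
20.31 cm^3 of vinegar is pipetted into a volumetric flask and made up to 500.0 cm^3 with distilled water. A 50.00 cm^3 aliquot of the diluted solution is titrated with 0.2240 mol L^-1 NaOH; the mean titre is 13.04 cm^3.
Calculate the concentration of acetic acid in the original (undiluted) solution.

1.438 mol/L

CH3COOH + NaOH → CH3COONa + H2O
n(NaOH) = 0.01304 × 0.2240 = 2.921 × 10^-3 mol
n(CH3COOH) in the aliquot = 2.921 × 10^-3 mol (1:1 ratio)
[CH3COOH]_dilute = 2.921 × 10^-3 / 0.05000 = 0.05842 mol/L
Dilution factor = 500.0 / 20.31 = 24.62
[CH3COOH]_stock = 0.05842 × 24.62 = 1.438 mol/L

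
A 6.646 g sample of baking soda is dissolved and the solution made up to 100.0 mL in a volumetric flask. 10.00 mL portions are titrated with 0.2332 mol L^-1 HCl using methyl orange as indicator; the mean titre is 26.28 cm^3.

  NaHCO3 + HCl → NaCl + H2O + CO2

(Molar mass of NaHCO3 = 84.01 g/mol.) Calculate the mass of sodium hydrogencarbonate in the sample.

5.149 g

n(HCl) per titration = 0.02628 × 0.2332 = 6.128 × 10^-3 mol
n(NaHCO3) in each aliquot = 6.128 × 10^-3 mol (1:1 ratio)
n(NaHCO3) in the whole flask = 6.128 × 10^-3 × 100.0/10.00 = 0.06128 mol
mass of NaHCO3 = 0.06128 × 84.01 = 5.149 g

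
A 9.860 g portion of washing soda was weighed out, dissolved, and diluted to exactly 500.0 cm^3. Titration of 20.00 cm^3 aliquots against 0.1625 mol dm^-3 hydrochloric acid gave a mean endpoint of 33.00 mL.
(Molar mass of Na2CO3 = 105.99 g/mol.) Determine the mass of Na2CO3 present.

Na2CO3 + 2 HCl → 2 NaCl + H2O + CO2
n(HCl) per titration = 0.03300 × 0.1625 = 5.362 × 10^-3 mol
From the 1:2 ratio, n(Na2CO3) in each aliquot = 1/2 × 5.362 × 10^-3 = 2.681 × 10^-3 mol
n(Na2CO3) in the whole flask = 2.681 × 10^-3 × 500.0/20.00 = 0.06703 mol
mass of Na2CO3 = 0.06703 × 105.99 = 7.105 g

7.105 g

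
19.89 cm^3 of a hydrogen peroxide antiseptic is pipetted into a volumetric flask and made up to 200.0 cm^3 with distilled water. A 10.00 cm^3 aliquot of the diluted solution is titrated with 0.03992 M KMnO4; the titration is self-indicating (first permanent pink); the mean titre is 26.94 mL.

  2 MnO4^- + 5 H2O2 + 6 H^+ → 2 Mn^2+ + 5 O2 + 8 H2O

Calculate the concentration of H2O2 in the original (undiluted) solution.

2.703 M

n(KMnO4) = 0.02694 × 0.03992 = 1.075 × 10^-3 mol
From the 5:2 ratio, n(H2O2) in the aliquot = 5/2 × 1.075 × 10^-3 = 2.689 × 10^-3 mol
[H2O2]_dilute = 2.689 × 10^-3 / 0.01000 = 0.2689 mol/L
Dilution factor = 200.0 / 19.89 = 10.06
[H2O2]_stock = 0.2689 × 10.06 = 2.703 mol/L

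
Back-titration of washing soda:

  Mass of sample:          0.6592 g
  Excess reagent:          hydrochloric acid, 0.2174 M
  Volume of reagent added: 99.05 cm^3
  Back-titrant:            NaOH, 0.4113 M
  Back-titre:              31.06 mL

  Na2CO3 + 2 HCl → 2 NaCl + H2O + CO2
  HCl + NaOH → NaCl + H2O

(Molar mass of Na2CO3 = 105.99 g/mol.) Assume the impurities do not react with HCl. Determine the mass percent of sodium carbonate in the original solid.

70.41 %

n(HCl) added = 0.09905 × 0.2174 = 0.02153 mol
n(NaOH) used in back-titration = 0.03106 × 0.4113 = 0.01277 mol
n(HCl) left over = 0.01277 mol (1:1 ratio)
n(HCl) consumed by analyte = 0.02153 − 0.01277 = 8.758 × 10^-3 mol
From the 1:2 ratio, n(Na2CO3) = 1/2 × 8.758 × 10^-3 = 4.379 × 10^-3 mol
mass of Na2CO3 = 4.379 × 10^-3 × 105.99 = 0.4642 g
% Na2CO3 = 0.4642 / 0.6592 × 100 = 70.41 %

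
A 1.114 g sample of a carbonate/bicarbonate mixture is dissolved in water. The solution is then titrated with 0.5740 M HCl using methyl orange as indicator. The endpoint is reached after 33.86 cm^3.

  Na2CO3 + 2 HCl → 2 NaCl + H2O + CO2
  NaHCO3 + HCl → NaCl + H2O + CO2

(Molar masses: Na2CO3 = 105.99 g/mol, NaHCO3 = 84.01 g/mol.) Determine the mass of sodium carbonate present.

n(HCl) = 0.03386 × 0.5740 = 0.01944 mol
Let x = n(Na2CO3), y = n(NaHCO3).
Titrant: 2x + 1y = 0.01944;  mass: 105.99x + 84.01y = 1.114
Solving, x = 8.364 × 10^-3 mol, y = 2.709 × 10^-3 mol
mass of Na2CO3 = 8.364 × 10^-3 × 105.99 = 0.8864 g

0.8864 g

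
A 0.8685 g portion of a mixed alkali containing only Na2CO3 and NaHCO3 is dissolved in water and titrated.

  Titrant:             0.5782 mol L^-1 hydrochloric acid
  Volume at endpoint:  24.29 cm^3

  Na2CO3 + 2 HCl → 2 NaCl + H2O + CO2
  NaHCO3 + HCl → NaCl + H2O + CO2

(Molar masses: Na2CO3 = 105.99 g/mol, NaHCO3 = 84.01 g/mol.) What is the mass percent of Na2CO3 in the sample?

n(HCl) = 0.02429 × 0.5782 = 0.01404 mol
Let x = n(Na2CO3), y = n(NaHCO3).
Titrant: 2x + 1y = 0.01404;  mass: 105.99x + 84.01y = 0.8685
Solving, x = 5.020 × 10^-3 mol, y = 4.005 × 10^-3 mol
mass of Na2CO3 = 5.020 × 10^-3 × 105.99 = 0.5320 g
% Na2CO3 = 0.5320 / 0.8685 × 100 = 61.26 %

61.26 %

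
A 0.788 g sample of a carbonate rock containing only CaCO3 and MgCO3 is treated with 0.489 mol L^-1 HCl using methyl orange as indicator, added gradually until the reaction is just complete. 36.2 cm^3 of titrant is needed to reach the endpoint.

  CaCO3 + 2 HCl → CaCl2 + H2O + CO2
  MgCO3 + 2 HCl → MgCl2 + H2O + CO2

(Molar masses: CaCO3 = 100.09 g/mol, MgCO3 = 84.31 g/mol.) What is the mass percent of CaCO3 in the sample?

n(HCl) = 0.0362 × 0.489 = 0.0177 mol
Let x = n(CaCO3), y = n(MgCO3).
Titrant: 2x + 2y = 0.0177;  mass: 100.09x + 84.31y = 0.788
Solving, x = 2.65 × 10^-3 mol, y = 6.20 × 10^-3 mol
mass of CaCO3 = 2.65 × 10^-3 × 100.09 = 0.265 g
% CaCO3 = 0.265 / 0.788 × 100 = 33.6 %

33.6 %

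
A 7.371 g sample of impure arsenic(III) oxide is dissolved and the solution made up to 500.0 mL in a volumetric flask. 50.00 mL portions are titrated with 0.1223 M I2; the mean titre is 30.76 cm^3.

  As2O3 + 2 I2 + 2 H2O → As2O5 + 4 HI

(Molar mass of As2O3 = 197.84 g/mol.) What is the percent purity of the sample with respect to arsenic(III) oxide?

n(I2) per titration = 0.03076 × 0.1223 = 3.762 × 10^-3 mol
From the 1:2 ratio, n(As2O3) in each aliquot = 1/2 × 3.762 × 10^-3 = 1.881 × 10^-3 mol
n(As2O3) in the whole flask = 1.881 × 10^-3 × 500.0/50.00 = 0.01881 mol
mass of As2O3 = 0.01881 × 197.84 = 3.721 g
% As2O3 = 3.721 / 7.371 × 100 = 50.49 %

50.49 %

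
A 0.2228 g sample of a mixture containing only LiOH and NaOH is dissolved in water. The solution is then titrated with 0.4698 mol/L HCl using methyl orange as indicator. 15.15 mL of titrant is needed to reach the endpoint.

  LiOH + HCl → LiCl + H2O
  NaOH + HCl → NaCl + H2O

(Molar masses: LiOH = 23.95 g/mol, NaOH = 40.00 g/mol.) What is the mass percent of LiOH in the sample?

41.46 %

n(HCl) = 0.01515 × 0.4698 = 7.117 × 10^-3 mol
Let x = n(LiOH), y = n(NaOH).
Titrant: 1x + 1y = 7.117 × 10^-3;  mass: 23.95x + 40.00y = 0.2228
Solving, x = 3.857 × 10^-3 mol, y = 3.261 × 10^-3 mol
mass of LiOH = 3.857 × 10^-3 × 23.95 = 0.09237 g
% LiOH = 0.09237 / 0.2228 × 100 = 41.46 %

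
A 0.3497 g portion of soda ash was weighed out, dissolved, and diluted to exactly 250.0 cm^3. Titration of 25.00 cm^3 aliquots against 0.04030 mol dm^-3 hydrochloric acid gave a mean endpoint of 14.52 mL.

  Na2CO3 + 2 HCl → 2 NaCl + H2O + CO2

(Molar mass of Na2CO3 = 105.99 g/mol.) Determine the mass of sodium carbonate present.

n(HCl) per titration = 0.01452 × 0.04030 = 5.852 × 10^-4 mol
From the 1:2 ratio, n(Na2CO3) in each aliquot = 1/2 × 5.852 × 10^-4 = 2.926 × 10^-4 mol
n(Na2CO3) in the whole flask = 2.926 × 10^-4 × 250.0/25.00 = 2.926 × 10^-3 mol
mass of Na2CO3 = 2.926 × 10^-3 × 105.99 = 0.3101 g

0.3101 g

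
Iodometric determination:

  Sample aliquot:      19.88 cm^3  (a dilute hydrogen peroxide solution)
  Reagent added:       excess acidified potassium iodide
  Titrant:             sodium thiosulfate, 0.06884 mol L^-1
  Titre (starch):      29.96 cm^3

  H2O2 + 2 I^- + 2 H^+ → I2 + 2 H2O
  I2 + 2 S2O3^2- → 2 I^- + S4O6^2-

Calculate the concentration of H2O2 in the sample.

0.05187 mol/L

n(S2O3^2-) = 0.02996 × 0.06884 = 2.062 × 10^-3 mol
n(I2) = n(S2O3^2-)/2 = 1.031 × 10^-3 mol
n(H2O2) in the aliquot = 1.031 × 10^-3 mol (1:1 ratio)
[H2O2] = 1.031 × 10^-3 / 0.01988 = 0.05187 mol/L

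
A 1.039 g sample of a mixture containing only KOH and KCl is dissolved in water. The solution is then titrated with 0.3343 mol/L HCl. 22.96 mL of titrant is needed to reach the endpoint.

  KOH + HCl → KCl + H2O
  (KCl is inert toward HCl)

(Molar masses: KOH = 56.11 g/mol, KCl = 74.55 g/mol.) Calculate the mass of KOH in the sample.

n(HCl) = 0.02296 × 0.3343 = 7.676 × 10^-3 mol
Let x = n(KOH), y = n(KCl).
Titrant: 1x = 7.676 × 10^-3;  mass: 56.11x + 74.55y = 1.039
Solving, x = 7.676 × 10^-3 mol, y = 8.160 × 10^-3 mol
mass of KOH = 7.676 × 10^-3 × 56.11 = 0.4307 g

0.4307 g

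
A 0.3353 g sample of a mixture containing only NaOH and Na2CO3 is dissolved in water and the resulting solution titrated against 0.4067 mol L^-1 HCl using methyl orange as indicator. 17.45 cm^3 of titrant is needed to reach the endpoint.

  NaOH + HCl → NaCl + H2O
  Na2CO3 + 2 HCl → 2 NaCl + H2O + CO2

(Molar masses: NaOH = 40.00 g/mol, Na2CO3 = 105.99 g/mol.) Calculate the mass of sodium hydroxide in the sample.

n(HCl) = 0.01745 × 0.4067 = 7.097 × 10^-3 mol
Let x = n(NaOH), y = n(Na2CO3).
Titrant: 1x + 2y = 7.097 × 10^-3;  mass: 40.00x + 105.99y = 0.3353
Solving, x = 3.140 × 10^-3 mol, y = 1.979 × 10^-3 mol
mass of NaOH = 3.140 × 10^-3 × 40.00 = 0.1256 g

0.1256 g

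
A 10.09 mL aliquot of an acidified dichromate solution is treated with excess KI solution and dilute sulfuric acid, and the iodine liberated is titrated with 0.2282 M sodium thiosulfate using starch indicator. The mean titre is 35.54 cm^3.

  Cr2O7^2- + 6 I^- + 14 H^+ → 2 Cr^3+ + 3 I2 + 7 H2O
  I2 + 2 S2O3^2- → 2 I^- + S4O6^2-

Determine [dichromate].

0.1340 M

n(S2O3^2-) = 0.03554 × 0.2282 = 8.110 × 10^-3 mol
n(I2) = n(S2O3^2-)/2 = 4.055 × 10^-3 mol
From the 1:3 ratio, n(Cr2O7^2-) in the aliquot = 1/3 × 4.055 × 10^-3 = 1.352 × 10^-3 mol
[Cr2O7^2-] = 1.352 × 10^-3 / 0.01009 = 0.1340 mol/L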